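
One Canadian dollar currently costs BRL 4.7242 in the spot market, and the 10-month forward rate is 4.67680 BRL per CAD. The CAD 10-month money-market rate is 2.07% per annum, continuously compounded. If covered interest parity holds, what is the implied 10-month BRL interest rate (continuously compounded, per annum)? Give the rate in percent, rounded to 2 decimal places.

T = 10/12 years.
CIP gives F = S · g_BRL/g_CAD, so g_BRL/g_CAD = 4.6768/4.7242 = 0.9899666.
CAD growth factor: e^(0.0207×10/12) = 1.0173996.
So the BRL growth factor = 1.0071916.
r = ln(1.0071916)/(10/12) = 0.008599 → 0.86%.

0.86%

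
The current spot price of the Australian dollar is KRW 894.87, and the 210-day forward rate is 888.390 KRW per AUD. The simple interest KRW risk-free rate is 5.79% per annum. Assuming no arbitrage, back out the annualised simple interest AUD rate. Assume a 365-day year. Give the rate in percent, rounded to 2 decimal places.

7.10%

T = 210/365 years.
F/S = 888.39/894.87 = 0.9927587 = (growth of KRW) / (growth of AUD).
KRW growth factor: 1 + 0.0579×210/365 = 1.0333123.
So the AUD growth factor = 1.0408494.
r = (1.0408494 − 1)/(210/365) = 0.071000 → 7.10%.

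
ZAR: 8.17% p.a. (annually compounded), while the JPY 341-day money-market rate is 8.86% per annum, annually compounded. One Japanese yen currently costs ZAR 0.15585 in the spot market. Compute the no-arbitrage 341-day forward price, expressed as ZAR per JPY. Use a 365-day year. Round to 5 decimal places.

0.15493

T = 341/365 years.
ZAR accumulates by (1 + 0.0817)^(341/365) = 1.0761286.
JPY accumulates by (1 + 0.0886)^(341/365) = 1.0825404.
CIP: F = S · (grow ZAR)/(grow JPY) = 0.15585 × 1.0761286/1.0825404 = 0.1549269 ZAR per JPY.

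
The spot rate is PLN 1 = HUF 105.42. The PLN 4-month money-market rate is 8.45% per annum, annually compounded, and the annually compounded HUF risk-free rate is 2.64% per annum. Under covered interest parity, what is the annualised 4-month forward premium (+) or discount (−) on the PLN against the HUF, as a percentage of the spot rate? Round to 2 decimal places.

-5.46%

T = 4/12 years.
No-arbitrage forward: 105.42 × 1.0087237 / 1.0274086 = 103.50279 HUF/PLN.
(F − S)/S ÷ T = (103.50279 − 105.42)/105.42/(4/12) = -0.054559 → -5.46%.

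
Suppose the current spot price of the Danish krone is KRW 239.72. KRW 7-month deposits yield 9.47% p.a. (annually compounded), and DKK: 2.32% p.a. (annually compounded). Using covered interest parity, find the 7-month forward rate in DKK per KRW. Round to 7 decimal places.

0.0040104

T = 7/12 years.
KRW growth factor: (1 + 0.0947)^(7/12) = 1.0541979.
DKK accumulates by (1 + 0.0232)^(7/12) = 1.0134686.
CIP: F = S · (grow KRW)/(grow DKK) = 239.72 × 1.0541979/1.0134686 = 249.3539 KRW per DKK.
Quoted the other way: 1/249.3539 = 0.0040104 DKK per KRW.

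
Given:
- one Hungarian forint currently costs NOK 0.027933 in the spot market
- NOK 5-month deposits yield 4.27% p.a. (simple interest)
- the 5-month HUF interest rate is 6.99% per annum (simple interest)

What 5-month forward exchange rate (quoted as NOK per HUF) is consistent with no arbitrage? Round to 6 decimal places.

T = 5/12 years.
NOK accumulates by 1 + 0.0427×5/12 = 1.0177917.
HUF growth factor: 1 + 0.0699×5/12 = 1.029125.
Forward (NOK per HUF) = 0.027933 × 1.0177917 / 1.029125 = 0.02762539.

0.027625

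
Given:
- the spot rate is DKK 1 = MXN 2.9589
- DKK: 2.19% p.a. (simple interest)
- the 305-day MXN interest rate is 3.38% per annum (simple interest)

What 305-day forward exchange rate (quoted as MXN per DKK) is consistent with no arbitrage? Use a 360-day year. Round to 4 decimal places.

2.9882

T = 305/360 years.
MXN growth factor: 1 + 0.0338×305/360 = 1.0286361.
Growth of 1 DKK over T: 1 + 0.0219×305/360 = 1.0185542.
Forward (MXN per DKK) = 2.9589 × 1.0286361 / 1.0185542 = 2.988188.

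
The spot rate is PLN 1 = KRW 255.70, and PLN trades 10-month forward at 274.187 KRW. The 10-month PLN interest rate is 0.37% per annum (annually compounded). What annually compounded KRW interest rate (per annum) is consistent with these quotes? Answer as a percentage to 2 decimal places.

9.14%

T = 10/12 years.
By CIP, F/S equals the KRW-to-PLN growth ratio: 274.187/255.7 = 1.0722996.
PLN growth factor: (1 + 0.0037)^(10/12) = 1.0030824.
That pins the KRW growth at 1.0756049.
Annualise: 1.0756049^(12/10) − 1 = 0.091398 = 9.14%.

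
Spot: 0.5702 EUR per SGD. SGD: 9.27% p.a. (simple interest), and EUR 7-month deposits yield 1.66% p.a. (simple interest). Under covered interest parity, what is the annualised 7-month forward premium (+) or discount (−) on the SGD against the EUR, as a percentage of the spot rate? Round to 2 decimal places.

-7.22%

T = 7/12 years.
No-arbitrage forward: 0.5702 × 1.0096833 / 1.054075 = 0.5461864 EUR/SGD.
Annualised premium = (F − S)/S × (1/T) = (0.5461864 − 0.5702)/0.5702 ÷ (7/12) = -7.22%.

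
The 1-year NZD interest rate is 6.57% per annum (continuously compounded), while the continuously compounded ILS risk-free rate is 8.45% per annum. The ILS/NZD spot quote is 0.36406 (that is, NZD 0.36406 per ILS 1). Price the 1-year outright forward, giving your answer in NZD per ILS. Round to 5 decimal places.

0.35728

T = 1 year.
NZD growth factor: e^(0.0657×1) = 1.0679063.
ILS accumulates by e^(0.0845×1) = 1.0881728.
Forward (NZD per ILS) = 0.36406 × 1.0679063 / 1.0881728 = 0.3572796.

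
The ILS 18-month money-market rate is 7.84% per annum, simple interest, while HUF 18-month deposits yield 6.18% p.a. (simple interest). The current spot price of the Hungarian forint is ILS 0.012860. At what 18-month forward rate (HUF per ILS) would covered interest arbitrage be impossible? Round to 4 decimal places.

T = 18/12 years.
ILS growth factor: 1 + 0.0784×18/12 = 1.117600.
HUF growth factor: 1 + 0.0618×18/12 = 1.092700.
Forward (ILS per HUF) = 0.01286 × 1.117600 / 1.092700 = 0.013153048.
Invert for HUF per ILS: 1 / 0.013153048 = 76.0280.

76.0280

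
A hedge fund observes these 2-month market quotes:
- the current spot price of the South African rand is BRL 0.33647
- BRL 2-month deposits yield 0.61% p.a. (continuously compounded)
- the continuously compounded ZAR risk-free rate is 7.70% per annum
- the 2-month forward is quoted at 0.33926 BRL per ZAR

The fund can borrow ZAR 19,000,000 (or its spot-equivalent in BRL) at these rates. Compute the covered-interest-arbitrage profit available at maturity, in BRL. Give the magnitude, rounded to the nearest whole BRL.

T = 2/12 years.
Route A — deposit ZAR, sell forward: 19,000,000 × 1.012916034 × 0.33926 = BRL 6,529,195.98.
Route B — convert at spot, deposit BRL: 19,000,000 × 0.33647 × 1.001017184 = BRL 6,399,432.79.
The quoted forward overvalues ZAR, so borrow BRL, buy ZAR at spot, deposit the ZAR at 7.70%, and sell the proceeds forward at 0.33926.
The gap between the two covered legs is BRL 129,763.

BRL 129,763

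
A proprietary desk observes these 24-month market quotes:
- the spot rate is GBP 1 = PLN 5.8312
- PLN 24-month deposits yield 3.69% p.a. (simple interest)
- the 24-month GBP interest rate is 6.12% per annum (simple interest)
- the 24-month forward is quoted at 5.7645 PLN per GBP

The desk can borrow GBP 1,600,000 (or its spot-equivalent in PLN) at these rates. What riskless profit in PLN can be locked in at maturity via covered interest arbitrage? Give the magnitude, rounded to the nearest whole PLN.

T = 2 years.
Route A — deposit GBP, sell forward: 1,600,000 × 1.122400 × 5.7645 = PLN 10,352,119.68.
Route B — convert at spot, deposit PLN: 1,600,000 × 5.8312 × 1.073800 = PLN 10,018,468.10.
The quoted forward overvalues GBP, so borrow PLN, buy GBP at spot, deposit the GBP at 6.12%, and sell the proceeds forward at 5.7645.
The gap between the two covered legs is PLN 333,652.

PLN 333,652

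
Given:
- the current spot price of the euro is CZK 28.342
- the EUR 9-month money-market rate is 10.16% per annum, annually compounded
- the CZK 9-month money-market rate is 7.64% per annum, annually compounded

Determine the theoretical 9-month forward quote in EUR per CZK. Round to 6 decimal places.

0.035901

T = 9/12 years.
Growth of 1 CZK over T: (1 + 0.0764)^(9/12) = 1.0567695.
EUR accumulates by (1 + 0.1016)^(9/12) = 1.075271.
Forward (CZK per EUR) = 28.342 × 1.0567695 / 1.075271 = 27.85434.
Invert for EUR per CZK: 1 / 27.85434 = 0.035901.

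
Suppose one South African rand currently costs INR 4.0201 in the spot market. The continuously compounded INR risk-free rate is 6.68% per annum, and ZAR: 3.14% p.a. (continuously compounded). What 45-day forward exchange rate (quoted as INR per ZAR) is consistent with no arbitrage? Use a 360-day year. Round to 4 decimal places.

T = 45/360 years.
Growth of 1 INR over T: e^(0.0668×45/360) = 1.008385.
Growth of 1 ZAR over T: e^(0.0314×45/360) = 1.0039327.
Forward (INR per ZAR) = 4.0201 × 1.008385 / 1.0039327 = 4.037929.

4.0379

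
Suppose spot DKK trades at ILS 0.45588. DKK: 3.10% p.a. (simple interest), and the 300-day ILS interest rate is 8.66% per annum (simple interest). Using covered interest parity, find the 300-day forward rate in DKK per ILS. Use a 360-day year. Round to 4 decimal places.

2.0988

T = 300/360 years.
ILS accumulates by 1 + 0.0866×300/360 = 1.0721667.
Growth of 1 DKK over T: 1 + 0.0310×300/360 = 1.0258333.
CIP: F = S · (grow ILS)/(grow DKK) = 0.45588 × 1.0721667/1.0258333 = 0.4764705 ILS per DKK.
Invert for DKK per ILS: 1 / 0.4764705 = 2.0988.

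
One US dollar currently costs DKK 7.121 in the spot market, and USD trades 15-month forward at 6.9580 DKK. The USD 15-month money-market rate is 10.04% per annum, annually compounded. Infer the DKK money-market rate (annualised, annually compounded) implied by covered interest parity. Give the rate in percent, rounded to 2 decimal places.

T = 15/12 years.
By CIP, F/S equals the DKK-to-USD growth ratio: 6.958/7.121 = 0.9771100.
The USD side grows by (1 + 0.1004)^(15/12) = 1.1270371.
That pins the DKK growth at 1.1012392.
r = 1.1012392^(12/15) − 1 = 0.080203 → 8.02%.

8.02%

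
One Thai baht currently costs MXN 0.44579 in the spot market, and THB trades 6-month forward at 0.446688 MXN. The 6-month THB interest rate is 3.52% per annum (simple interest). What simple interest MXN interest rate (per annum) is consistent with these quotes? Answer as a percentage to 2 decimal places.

T = 6/12 years.
By CIP, F/S equals the MXN-to-THB growth ratio: 0.446688/0.44579 = 1.0020144.
THB growth factor: 1 + 0.0352×6/12 = 1.017600.
Hence g_MXN = 1.0196499.
r = (1.0196499 − 1)/(6/12) = 0.039300 → 3.93%.

3.93%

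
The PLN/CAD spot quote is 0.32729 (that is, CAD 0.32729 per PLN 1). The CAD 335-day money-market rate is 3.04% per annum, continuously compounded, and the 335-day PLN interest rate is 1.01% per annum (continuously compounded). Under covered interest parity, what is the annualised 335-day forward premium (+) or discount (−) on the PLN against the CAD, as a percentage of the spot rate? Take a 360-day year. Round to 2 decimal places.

T = 335/360 years.
No-arbitrage forward: 0.32729 × 1.0286928 / 1.0094429 = 0.33353136 CAD/PLN.
Annualised premium = (F − S)/S × (1/T) = (0.33353136 − 0.32729)/0.32729 ÷ (335/360) = 2.05%.

+2.05%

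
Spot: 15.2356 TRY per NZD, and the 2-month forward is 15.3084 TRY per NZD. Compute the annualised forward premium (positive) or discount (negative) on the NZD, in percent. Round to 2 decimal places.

T = 2/12 years.
NZD trades forward at +0.47783% vs spot over the period.
Per annum: 0.0047783 / (2/12) = 0.028670 = 2.87%.

+2.87%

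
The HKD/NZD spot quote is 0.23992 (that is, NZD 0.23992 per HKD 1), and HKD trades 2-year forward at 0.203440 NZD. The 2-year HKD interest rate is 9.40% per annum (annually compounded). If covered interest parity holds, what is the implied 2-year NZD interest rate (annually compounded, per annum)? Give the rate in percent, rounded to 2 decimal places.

T = 2 years.
F/S = 0.20344/0.23992 = 0.8479493 = (growth of NZD) / (growth of HKD).
HKD growth factor: (1 + 0.0940)^2 = 1.196836.
That pins the NZD growth at 1.0148562.
Annualise: 1.0148562^(1/2) − 1 = 0.007401 = 0.74%.

0.74%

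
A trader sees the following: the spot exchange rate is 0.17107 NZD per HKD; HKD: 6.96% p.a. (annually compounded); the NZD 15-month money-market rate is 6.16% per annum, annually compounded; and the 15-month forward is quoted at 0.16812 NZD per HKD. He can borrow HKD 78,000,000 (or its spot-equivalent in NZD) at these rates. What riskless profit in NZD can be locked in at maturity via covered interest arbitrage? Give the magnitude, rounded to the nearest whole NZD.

NZD 114,719

T = 15/12 years.
Keep in HKD, deliver into the forward: 78,000,000·1.0877441163·0.16812 = NZD 14,263,980.18.
Swap to NZD now, deposit: 78,000,000·0.17107·1.0775840074 = NZD 14,378,699.10.
The quoted forward undervalues HKD, so borrow HKD, convert to NZD at spot, deposit the NZD at 6.16%, and buy HKD forward at 0.16812 to cover the loan.
Arbitrage profit = |14,263,980.18 − 14,378,699.10| = NZD 114,719.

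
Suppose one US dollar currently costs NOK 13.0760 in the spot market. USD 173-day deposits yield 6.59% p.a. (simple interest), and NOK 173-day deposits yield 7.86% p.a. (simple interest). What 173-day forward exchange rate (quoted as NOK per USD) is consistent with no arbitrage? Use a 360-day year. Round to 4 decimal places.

13.1534

T = 173/360 years.
NOK accumulates by 1 + 0.0786×173/360 = 1.03777167.
USD accumulates by 1 + 0.0659×173/360 = 1.03166861.
So F = 13.076 × 1.03777167 / 1.03166861 = 13.153354 (NOK/USD).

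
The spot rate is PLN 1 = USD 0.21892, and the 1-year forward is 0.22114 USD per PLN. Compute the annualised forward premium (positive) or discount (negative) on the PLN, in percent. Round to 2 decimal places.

T = 1 year.
Period premium: (0.22114 − 0.21892)/0.21892 = 0.0101407.
×(1/T) gives 1.01% p.a.

+1.01%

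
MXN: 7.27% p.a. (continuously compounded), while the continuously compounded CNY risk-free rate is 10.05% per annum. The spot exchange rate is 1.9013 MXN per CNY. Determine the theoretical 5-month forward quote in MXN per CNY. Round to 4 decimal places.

T = 5/12 years.
MXN accumulates by e^(0.0727×5/12) = 1.0307551.
CNY growth factor: e^(0.1005×5/12) = 1.0427641.
So F = 1.9013 × 1.0307551 / 1.0427641 = 1.879404 (MXN/CNY).

1.8794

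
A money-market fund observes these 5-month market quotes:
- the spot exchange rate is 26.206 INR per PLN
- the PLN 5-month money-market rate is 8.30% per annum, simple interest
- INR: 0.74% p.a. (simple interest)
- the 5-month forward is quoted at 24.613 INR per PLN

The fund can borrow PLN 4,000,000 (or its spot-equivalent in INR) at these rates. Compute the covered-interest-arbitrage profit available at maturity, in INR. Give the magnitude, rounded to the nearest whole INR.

T = 5/12 years.
Route A — deposit PLN, sell forward: 4,000,000 × 1.03458333333 × 24.613 = INR 101,856,798.33.
Route B — convert at spot, deposit INR: 4,000,000 × 26.206 × 1.00308333333 = INR 105,147,207.33.
The quoted forward undervalues PLN, so borrow PLN, convert to INR at spot, deposit the INR at 0.74%, and buy PLN forward at 24.613 to cover the loan.
The gap between the two covered legs is INR 3,290,409.

INR 3,290,409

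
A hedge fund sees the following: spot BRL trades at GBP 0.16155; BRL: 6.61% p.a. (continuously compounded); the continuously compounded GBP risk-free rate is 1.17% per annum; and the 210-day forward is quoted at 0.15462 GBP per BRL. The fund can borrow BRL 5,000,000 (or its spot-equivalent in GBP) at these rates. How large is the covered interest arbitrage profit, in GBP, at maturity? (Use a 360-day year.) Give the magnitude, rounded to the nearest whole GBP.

T = 210/360 years.
Route A — deposit BRL, sell forward: 5,000,000 × 1.03931135 × 0.15462 = GBP 803,491.60.
Route B — convert at spot, deposit GBP: 5,000,000 × 0.16155 × 1.00684834 = GBP 813,281.75.
The quoted forward undervalues BRL, so borrow BRL, convert to GBP at spot, deposit the GBP at 1.17%, and buy BRL forward at 0.15462 to cover the loan.
Arbitrage profit = |803,491.60 − 813,281.75| = GBP 9,790.

GBP 9,790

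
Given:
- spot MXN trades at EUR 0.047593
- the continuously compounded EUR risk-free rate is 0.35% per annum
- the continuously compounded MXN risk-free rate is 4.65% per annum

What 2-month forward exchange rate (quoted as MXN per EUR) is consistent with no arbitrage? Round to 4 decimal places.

21.1626

T = 2/12 years.
EUR growth factor: e^(0.0035×2/12) = 1.0005835.
MXN growth factor: e^(0.0465×2/12) = 1.00778011.
CIP: F = S · (grow EUR)/(grow MXN) = 0.047593 × 1.0005835/1.00778011 = 0.047253136 EUR per MXN.
Quoted the other way: 1/0.047253136 = 21.1626 MXN per EUR.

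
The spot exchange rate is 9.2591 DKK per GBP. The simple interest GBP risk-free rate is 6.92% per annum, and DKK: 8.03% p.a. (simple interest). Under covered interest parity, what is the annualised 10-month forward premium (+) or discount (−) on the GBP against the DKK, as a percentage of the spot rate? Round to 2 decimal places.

+1.05%

T = 10/12 years.
No-arbitrage forward: 9.2591 × 1.0669167 / 1.0576667 = 9.3400770 DKK/GBP.
(F − S)/S ÷ T = (9.3400770 − 9.2591)/9.2591/(10/12) = 0.010495 → 1.05%.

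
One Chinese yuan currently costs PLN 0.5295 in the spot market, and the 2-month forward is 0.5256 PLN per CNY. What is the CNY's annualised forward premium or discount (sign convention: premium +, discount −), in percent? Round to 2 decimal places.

-4.42%

T = 2/12 years.
CNY trades forward at -0.73654% vs spot over the period.
×(1/T) gives -4.42% p.a.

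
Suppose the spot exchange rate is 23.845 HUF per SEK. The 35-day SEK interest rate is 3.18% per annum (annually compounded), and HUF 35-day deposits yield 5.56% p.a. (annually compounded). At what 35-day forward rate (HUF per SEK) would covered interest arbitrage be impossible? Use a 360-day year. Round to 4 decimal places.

T = 35/360 years.
Growth of 1 HUF over T: (1 + 0.0556)^(35/360) = 1.00527449.
SEK growth factor: (1 + 0.0318)^(35/360) = 1.00304816.
So F = 23.845 × 1.00527449 / 1.00304816 = 23.897926 (HUF/SEK).

23.8979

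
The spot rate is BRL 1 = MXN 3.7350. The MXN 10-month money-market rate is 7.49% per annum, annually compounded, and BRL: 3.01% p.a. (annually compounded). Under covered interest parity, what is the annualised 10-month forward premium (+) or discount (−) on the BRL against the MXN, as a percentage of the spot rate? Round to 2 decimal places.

T = 10/12 years.
No-arbitrage forward: 3.735 × 1.062038 / 1.0250211 = 3.8698832 MXN/BRL.
Annualised premium = (F − S)/S × (1/T) = (3.8698832 − 3.735)/3.735 ÷ (10/12) = 4.33%.

+4.33%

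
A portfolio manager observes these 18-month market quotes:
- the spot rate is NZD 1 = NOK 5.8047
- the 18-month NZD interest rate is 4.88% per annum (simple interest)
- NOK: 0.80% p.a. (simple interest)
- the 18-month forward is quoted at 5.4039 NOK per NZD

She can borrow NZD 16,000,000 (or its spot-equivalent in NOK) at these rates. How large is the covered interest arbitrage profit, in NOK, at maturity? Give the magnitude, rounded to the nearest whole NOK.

NOK 1,198,255

T = 18/12 years.
Keep in NZD, deliver into the forward: 16,000,000·1.073200·5.4039 = NOK 92,791,447.68.
Swap to NOK now, deposit: 16,000,000·5.8047·1.012000 = NOK 93,989,702.40.
The quoted forward undervalues NZD, so borrow NZD, convert to NOK at spot, deposit the NOK at 0.80%, and buy NZD forward at 5.4039 to cover the loan.
The gap between the two covered legs is NOK 1,198,255.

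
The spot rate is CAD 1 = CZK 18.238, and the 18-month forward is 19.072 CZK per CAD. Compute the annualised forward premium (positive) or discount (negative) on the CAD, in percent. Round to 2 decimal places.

+3.05%

T = 18/12 years.
CAD trades forward at +4.57287% vs spot over the period.
Per annum: 0.0457287 / (18/12) = 0.030486 = 3.05%.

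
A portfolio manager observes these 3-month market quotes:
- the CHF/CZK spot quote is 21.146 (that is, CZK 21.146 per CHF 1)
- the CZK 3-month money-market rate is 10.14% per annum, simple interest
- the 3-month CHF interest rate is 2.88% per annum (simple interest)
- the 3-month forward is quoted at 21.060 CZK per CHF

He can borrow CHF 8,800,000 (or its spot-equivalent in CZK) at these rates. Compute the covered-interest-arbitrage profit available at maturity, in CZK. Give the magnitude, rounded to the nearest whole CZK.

CZK 4,139,688

T = 3/12 years.
Invest the CHF and cover forward: 8,800,000 × 1.007200 × 21.060 = CZK 186,662,361.60.
Convert at spot and invest in CZK: 8,800,000 × 21.146 × 1.025350 = CZK 190,802,049.68.
The quoted forward undervalues CHF, so borrow CHF, convert to CZK at spot, deposit the CZK at 10.14%, and buy CHF forward at 21.060 to cover the loan.
The gap between the two covered legs is CZK 4,139,688.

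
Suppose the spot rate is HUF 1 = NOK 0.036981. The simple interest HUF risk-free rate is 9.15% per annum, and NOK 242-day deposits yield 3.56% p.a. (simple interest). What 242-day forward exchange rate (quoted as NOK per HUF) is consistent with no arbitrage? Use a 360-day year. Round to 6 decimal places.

0.035672

T = 242/360 years.
NOK accumulates by 1 + 0.0356×242/360 = 1.0239311.
HUF growth factor: 1 + 0.0915×242/360 = 1.0615083.
Forward (NOK per HUF) = 0.036981 × 1.0239311 / 1.0615083 = 0.03567188.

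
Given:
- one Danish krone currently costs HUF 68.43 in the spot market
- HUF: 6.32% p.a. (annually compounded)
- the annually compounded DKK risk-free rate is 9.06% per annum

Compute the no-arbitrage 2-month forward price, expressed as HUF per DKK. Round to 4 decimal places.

T = 2/12 years.
Growth of 1 HUF over T: (1 + 0.0632)^(2/12) = 1.01026621.
DKK accumulates by (1 + 0.0906)^(2/12) = 1.01455964.
CIP: F = S · (grow HUF)/(grow DKK) = 68.43 × 1.01026621/1.01455964 = 68.140417 HUF per DKK.

68.1404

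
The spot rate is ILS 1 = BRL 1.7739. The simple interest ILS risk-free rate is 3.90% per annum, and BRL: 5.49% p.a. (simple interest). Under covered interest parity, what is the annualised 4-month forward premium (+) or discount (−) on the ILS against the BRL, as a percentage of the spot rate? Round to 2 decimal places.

T = 4/12 years.
No-arbitrage forward: 1.7739 × 1.018300 / 1.013000 = 1.7831810 BRL/ILS.
(F − S)/S ÷ T = (1.7831810 − 1.7739)/1.7739/(4/12) = 0.015696 → 1.57%.

+1.57%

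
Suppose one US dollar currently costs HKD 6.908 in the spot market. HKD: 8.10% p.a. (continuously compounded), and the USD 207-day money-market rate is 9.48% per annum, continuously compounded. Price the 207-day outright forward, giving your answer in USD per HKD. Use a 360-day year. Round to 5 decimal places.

0.14591

T = 207/360 years.
Growth of 1 HKD over T: e^(0.0810×207/360) = 1.0476767.
USD growth factor: e^(0.0948×207/360) = 1.056023.
CIP: F = S · (grow HKD)/(grow USD) = 6.908 × 1.0476767/1.056023 = 6.853402 HKD per USD.
Invert for USD per HKD: 1 / 6.853402 = 0.14591.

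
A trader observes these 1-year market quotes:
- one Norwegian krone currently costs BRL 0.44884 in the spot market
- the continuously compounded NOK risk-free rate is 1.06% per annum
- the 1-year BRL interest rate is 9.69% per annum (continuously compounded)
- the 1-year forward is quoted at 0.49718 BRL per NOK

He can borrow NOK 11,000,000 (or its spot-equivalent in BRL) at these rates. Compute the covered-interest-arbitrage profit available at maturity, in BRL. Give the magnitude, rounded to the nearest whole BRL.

T = 1 year.
Invest the NOK and cover forward: 11,000,000 × 1.010656379 × 0.49718 = BRL 5,527,259.52.
Convert at spot and invest in BRL: 11,000,000 × 0.44884 × 1.101750193 = BRL 5,439,605.12.
The quoted forward overvalues NOK, so borrow BRL, buy NOK at spot, deposit the NOK at 1.06%, and sell the proceeds forward at 0.49718.
Arbitrage profit = |5,527,259.52 − 5,439,605.12| = BRL 87,654.

BRL 87,654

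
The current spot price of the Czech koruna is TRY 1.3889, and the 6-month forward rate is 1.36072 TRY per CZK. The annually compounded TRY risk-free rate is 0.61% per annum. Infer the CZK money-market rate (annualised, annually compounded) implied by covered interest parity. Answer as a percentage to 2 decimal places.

4.82%

T = 6/12 years.
F/S = 1.36072/1.3889 = 0.9797106 = (growth of TRY) / (growth of CZK).
TRY growth factor: (1 + 0.0061)^(6/12) = 1.0030454.
So the CZK growth factor = 1.0238181.
Annualise: 1.0238181^(12/6) − 1 = 0.048204 = 4.82%.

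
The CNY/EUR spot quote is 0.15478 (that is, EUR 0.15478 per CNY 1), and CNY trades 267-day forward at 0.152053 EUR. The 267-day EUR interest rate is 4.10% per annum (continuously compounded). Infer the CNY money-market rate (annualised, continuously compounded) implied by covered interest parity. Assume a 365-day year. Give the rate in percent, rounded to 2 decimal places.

6.53%

T = 267/365 years.
CIP gives F = S · g_EUR/g_CNY, so g_EUR/g_CNY = 0.152053/0.15478 = 0.9823814.
The EUR side grows by e^(0.0410×267/365) = 1.0304461.
So the CNY growth factor = 1.0489267.
Take logs: ln 1.0489267 / (267/365) = 0.065300, so 6.53%.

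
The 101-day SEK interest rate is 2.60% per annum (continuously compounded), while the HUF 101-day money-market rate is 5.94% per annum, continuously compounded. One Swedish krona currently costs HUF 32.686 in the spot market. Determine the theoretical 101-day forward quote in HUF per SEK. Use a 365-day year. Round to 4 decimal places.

32.9895

T = 101/365 years.
Growth of 1 HUF over T: e^(0.0594×101/365) = 1.01657254.
SEK accumulates by e^(0.0260×101/365) = 1.00722046.
Forward (HUF per SEK) = 32.686 × 1.01657254 / 1.00722046 = 32.989491.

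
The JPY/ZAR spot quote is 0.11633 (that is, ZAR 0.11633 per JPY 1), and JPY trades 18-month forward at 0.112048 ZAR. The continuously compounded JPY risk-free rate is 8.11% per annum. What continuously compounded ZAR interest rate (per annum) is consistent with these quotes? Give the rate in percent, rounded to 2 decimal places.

T = 18/12 years.
By CIP, F/S equals the ZAR-to-JPY growth ratio: 0.112048/0.11633 = 0.9631909.
JPY growth factor: e^(0.0811×18/12) = 1.1293588.
Hence g_ZAR = 1.0877881.
r = ln(1.0877881)/(18/12) = 0.056098 → 5.61%.

5.61%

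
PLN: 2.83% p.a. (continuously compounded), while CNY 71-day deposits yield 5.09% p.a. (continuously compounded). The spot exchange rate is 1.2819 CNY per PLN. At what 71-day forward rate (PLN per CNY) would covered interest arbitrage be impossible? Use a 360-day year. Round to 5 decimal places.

0.77662

T = 71/360 years.
CNY growth factor: e^(0.0509×71/360) = 1.0100892.
PLN growth factor: e^(0.0283×71/360) = 1.005597.
So F = 1.2819 × 1.0100892 / 1.005597 = 1.287626 (CNY/PLN).
Quoted the other way: 1/1.287626 = 0.77662 PLN per CNY.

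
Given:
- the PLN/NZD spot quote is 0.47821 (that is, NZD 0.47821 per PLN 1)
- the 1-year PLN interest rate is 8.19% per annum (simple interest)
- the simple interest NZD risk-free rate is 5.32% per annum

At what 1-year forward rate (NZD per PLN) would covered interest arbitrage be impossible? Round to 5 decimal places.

T = 1 year.
Growth of 1 NZD over T: 1 + 0.0532×1 = 1.053200.
PLN accumulates by 1 + 0.0819×1 = 1.081900.
CIP: F = S · (grow NZD)/(grow PLN) = 0.47821 × 1.053200/1.081900 = 0.4655243 NZD per PLN.

0.46552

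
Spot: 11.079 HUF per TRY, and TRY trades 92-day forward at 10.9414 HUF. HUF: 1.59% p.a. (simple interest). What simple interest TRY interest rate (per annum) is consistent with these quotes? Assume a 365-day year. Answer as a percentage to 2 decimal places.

T = 92/365 years.
CIP gives F = S · g_HUF/g_TRY, so g_HUF/g_TRY = 10.9414/11.079 = 0.9875801.
The HUF side grows by 1 + 0.0159×92/365 = 1.0040077.
So the TRY growth factor = 1.0166342.
r = (1.0166342 − 1)/(92/365) = 0.065994 → 6.60%.

6.60%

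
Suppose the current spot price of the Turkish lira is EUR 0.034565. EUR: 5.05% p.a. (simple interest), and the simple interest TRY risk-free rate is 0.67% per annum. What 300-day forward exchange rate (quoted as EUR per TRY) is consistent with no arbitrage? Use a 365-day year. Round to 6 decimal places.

0.035803

T = 300/365 years.
EUR accumulates by 1 + 0.0505×300/365 = 1.0415068.
TRY growth factor: 1 + 0.0067×300/365 = 1.0055068.
Forward (EUR per TRY) = 0.034565 × 1.0415068 / 1.0055068 = 0.03580253.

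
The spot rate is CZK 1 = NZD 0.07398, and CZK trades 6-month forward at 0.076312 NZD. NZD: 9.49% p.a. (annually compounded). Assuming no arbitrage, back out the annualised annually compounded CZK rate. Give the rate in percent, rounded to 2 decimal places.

2.90%

T = 6/12 years.
F/S = 0.076312/0.07398 = 1.0315220 = (growth of NZD) / (growth of CZK).
The NZD side grows by (1 + 0.0949)^(6/12) = 1.0463747.
Hence g_CZK = 1.0143988.
r = 1.0143988^(12/6) − 1 = 0.029005 → 2.90%.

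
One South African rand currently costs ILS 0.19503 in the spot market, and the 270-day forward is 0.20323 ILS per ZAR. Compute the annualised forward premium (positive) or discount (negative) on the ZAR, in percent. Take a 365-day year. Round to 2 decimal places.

T = 270/365 years.
ZAR trades forward at +4.20448% vs spot over the period.
Per annum: 0.0420448 / (270/365) = 0.056838 = 5.68%.

+5.68%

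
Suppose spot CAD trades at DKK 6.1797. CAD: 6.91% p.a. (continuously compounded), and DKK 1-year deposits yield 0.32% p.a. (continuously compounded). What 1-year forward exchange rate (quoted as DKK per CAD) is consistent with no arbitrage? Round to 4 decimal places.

5.7856

T = 1 year.
Growth of 1 DKK over T: e^(0.0032×1) = 1.0032051.
Growth of 1 CAD over T: e^(0.0691×1) = 1.0715434.
CIP: F = S · (grow DKK)/(grow CAD) = 6.1797 × 1.0032051/1.0715434 = 5.785586 DKK per CAD.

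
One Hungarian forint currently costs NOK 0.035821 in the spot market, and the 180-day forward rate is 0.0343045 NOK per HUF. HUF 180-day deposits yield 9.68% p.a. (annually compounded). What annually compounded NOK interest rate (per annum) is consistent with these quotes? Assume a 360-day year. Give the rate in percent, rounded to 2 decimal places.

T = 180/360 years.
F/S = 0.0343045/0.035821 = 0.9576645 = (growth of NOK) / (growth of HUF).
HUF growth factor: (1 + 0.0968)^(180/360) = 1.0472822.
So the NOK growth factor = 1.002945.
r = 1.002945^(360/180) − 1 = 0.005899 → 0.59%.

0.59%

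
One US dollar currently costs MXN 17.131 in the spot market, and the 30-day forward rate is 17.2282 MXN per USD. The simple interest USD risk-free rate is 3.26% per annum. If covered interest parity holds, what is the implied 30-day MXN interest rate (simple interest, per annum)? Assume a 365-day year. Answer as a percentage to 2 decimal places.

T = 30/365 years.
CIP gives F = S · g_MXN/g_USD, so g_MXN/g_USD = 17.2282/17.131 = 1.0056739.
The USD side grows by 1 + 0.0326×30/365 = 1.0026795.
So the MXN growth factor = 1.0083686.
(1.0083686 − 1)/T = 0.101818, i.e. 10.18%.

10.18%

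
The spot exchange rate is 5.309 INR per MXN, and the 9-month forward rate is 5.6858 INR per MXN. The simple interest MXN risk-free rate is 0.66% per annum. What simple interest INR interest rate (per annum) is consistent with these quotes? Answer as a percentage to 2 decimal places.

10.17%

T = 9/12 years.
F/S = 5.6858/5.309 = 1.0709738 = (growth of INR) / (growth of MXN).
MXN growth factor: 1 + 0.0066×9/12 = 1.004950.
That pins the INR growth at 1.0762751.
(1.0762751 − 1)/T = 0.101700, i.e. 10.17%.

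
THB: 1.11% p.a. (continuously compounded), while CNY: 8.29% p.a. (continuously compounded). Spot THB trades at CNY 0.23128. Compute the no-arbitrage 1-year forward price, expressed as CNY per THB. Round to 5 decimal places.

0.24850

T = 1 year.
Growth of 1 CNY over T: e^(0.0829×1) = 1.0864332.
Growth of 1 THB over T: e^(0.0111×1) = 1.0111618.
So F = 0.23128 × 1.0864332 / 1.0111618 = 0.2484966 (CNY/THB).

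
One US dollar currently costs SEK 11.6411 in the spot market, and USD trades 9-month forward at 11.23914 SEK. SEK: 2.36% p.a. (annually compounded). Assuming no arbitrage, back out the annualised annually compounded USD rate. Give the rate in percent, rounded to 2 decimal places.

7.27%

T = 9/12 years.
CIP gives F = S · g_SEK/g_USD, so g_SEK/g_USD = 11.23914/11.6411 = 0.9654706.
The SEK side grows by (1 + 0.0236)^(9/12) = 1.0176483.
That pins the USD growth at 1.0540438.
Annualise: 1.0540438^(12/9) − 1 = 0.072700 = 7.27%.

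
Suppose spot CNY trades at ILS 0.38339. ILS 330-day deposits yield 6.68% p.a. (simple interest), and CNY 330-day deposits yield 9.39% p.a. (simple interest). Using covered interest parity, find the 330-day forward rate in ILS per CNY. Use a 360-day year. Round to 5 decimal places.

T = 330/360 years.
Growth of 1 ILS over T: 1 + 0.0668×330/360 = 1.0612333.
CNY accumulates by 1 + 0.0939×330/360 = 1.086075.
Forward (ILS per CNY) = 0.38339 × 1.0612333 / 1.086075 = 0.3746208.

0.37462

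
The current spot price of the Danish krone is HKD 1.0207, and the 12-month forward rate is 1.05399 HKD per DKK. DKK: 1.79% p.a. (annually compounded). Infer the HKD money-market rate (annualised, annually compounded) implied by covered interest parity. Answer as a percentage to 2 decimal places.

5.11%

T = 1 year.
By CIP, F/S equals the HKD-to-DKK growth ratio: 1.05399/1.0207 = 1.0326149.
DKK growth factor: (1 + 0.0179)^1 = 1.017900.
So the HKD growth factor = 1.0510987.
Annualise: 1.0510987^(1/1) − 1 = 0.051099 = 5.11%.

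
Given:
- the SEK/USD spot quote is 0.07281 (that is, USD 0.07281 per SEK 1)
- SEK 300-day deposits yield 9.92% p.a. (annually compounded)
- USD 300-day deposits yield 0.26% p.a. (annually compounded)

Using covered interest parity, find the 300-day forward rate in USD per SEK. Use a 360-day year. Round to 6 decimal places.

0.067437

T = 300/360 years.
Growth of 1 USD over T: (1 + 0.0026)^(300/360) = 1.0021662.
SEK growth factor: (1 + 0.0992)^(300/360) = 1.0820083.
CIP: F = S · (grow USD)/(grow SEK) = 0.07281 × 1.0021662/1.0820083 = 0.06743730 USD per SEK.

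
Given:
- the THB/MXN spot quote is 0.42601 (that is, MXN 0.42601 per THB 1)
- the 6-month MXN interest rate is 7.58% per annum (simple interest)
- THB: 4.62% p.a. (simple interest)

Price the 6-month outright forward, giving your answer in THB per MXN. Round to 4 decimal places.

T = 6/12 years.
MXN accumulates by 1 + 0.0758×6/12 = 1.037900.
Growth of 1 THB over T: 1 + 0.0462×6/12 = 1.023100.
Forward (MXN per THB) = 0.42601 × 1.037900 / 1.023100 = 0.4321726.
Invert for THB per MXN: 1 / 0.4321726 = 2.3139.

2.3139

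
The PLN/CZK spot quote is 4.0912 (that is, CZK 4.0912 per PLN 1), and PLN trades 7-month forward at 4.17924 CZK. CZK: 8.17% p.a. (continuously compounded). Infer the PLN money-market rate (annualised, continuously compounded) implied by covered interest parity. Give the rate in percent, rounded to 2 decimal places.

T = 7/12 years.
CIP gives F = S · g_CZK/g_PLN, so g_CZK/g_PLN = 4.17924/4.0912 = 1.0215194.
CZK growth factor: e^(0.0817×7/12) = 1.0488122.
Hence g_PLN = 1.0267178.
Take logs: ln 1.0267178 / (7/12) = 0.045201, so 4.52%.

4.52%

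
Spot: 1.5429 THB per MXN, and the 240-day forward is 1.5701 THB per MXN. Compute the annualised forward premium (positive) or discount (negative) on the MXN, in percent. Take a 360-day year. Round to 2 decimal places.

+2.64%

T = 240/360 years.
MXN trades forward at +1.76291% vs spot over the period.
Per annum: 0.0176291 / (240/360) = 0.026444 = 2.64%.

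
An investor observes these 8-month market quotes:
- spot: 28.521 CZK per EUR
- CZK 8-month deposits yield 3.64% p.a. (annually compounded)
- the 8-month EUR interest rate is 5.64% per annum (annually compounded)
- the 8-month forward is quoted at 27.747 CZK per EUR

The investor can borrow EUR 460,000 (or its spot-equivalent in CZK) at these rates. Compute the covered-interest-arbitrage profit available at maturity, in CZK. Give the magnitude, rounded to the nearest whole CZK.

T = 8/12 years.
Keep in EUR, deliver into the forward: 460,000·1.0372551386·27.747 = CZK 13,239,130.43.
Swap to CZK now, deposit: 460,000·28.521·1.0241217812 = CZK 13,436,129.57.
The quoted forward undervalues EUR, so borrow EUR, convert to CZK at spot, deposit the CZK at 3.64%, and buy EUR forward at 27.747 to cover the loan.
The gap between the two covered legs is CZK 196,999.

CZK 196,999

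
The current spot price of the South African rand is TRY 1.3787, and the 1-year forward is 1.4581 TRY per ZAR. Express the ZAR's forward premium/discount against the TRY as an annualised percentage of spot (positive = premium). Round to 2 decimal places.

+5.76%

T = 1 year.
(F − S)/S = (1.4581 − 1.3787)/1.3787 = 0.0575905.
Annualise by dividing by T: 0.0575905 / 1 = 0.057591 → 5.76%.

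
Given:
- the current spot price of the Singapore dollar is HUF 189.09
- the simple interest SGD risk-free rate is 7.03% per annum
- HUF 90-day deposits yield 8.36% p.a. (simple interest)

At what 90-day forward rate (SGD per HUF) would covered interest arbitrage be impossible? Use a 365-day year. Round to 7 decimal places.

T = 90/365 years.
HUF growth factor: 1 + 0.0836×90/365 = 1.0206137.
Growth of 1 SGD over T: 1 + 0.0703×90/365 = 1.0173342.
So F = 189.09 × 1.0206137 / 1.0173342 = 189.6996 (HUF/SGD).
Quoted the other way: 1/189.6996 = 0.0052715 SGD per HUF.

0.0052715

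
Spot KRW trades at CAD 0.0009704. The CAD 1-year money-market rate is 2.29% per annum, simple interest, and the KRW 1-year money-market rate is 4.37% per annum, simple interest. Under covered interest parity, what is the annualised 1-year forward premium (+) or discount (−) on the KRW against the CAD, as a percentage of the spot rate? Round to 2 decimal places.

T = 1 year.
No-arbitrage forward: 0.0009704 × 1.022900 / 1.043700 = 0.0009510608 CAD/KRW.
Annualised premium = (F − S)/S × (1/T) = (0.0009510608 − 0.0009704)/0.0009704 ÷ 1 = -1.99%.

-1.99%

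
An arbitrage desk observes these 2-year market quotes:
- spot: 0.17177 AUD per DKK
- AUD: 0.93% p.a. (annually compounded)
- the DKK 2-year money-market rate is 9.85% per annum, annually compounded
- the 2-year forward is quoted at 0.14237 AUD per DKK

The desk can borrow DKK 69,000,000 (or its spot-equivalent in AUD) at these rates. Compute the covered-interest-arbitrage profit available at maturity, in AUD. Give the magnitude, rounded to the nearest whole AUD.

T = 2 years.
Keep in DKK, deliver into the forward: 69,000,000·1.20670225·0.14237 = AUD 11,854,075.75.
Swap to AUD now, deposit: 69,000,000·0.17177·1.01868649 = AUD 12,073,604.71.
The quoted forward undervalues DKK, so borrow DKK, convert to AUD at spot, deposit the AUD at 0.93%, and buy DKK forward at 0.14237 to cover the loan.
Arbitrage profit = |11,854,075.75 − 12,073,604.71| = AUD 219,529.

AUD 219,529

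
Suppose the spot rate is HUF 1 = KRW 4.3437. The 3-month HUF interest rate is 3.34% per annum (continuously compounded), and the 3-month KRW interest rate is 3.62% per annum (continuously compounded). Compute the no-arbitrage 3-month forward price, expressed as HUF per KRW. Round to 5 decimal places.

0.23006

T = 3/12 years.
Growth of 1 KRW over T: e^(0.0362×3/12) = 1.0090911.
HUF growth factor: e^(0.0334×3/12) = 1.008385.
So F = 4.3437 × 1.0090911 / 1.008385 = 4.346742 (KRW/HUF).
Quoted the other way: 1/4.346742 = 0.23006 HUF per KRW.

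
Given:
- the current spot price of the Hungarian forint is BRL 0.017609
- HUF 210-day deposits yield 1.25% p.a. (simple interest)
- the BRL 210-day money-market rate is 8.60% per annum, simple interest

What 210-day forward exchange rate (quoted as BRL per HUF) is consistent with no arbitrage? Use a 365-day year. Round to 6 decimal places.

0.018348

T = 210/365 years.
BRL accumulates by 1 + 0.0860×210/365 = 1.0494795.
HUF growth factor: 1 + 0.0125×210/365 = 1.0071918.
So F = 0.017609 × 1.0494795 / 1.0071918 = 0.01834833 (BRL/HUF).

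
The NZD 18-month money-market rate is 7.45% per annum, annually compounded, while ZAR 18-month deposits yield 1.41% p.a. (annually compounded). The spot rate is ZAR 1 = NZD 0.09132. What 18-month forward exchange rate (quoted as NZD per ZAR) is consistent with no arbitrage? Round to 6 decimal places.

0.099599

T = 18/12 years.
Growth of 1 NZD over T: (1 + 0.0745)^(18/12) = 1.1138062.
ZAR accumulates by (1 + 0.0141)^(18/12) = 1.0212244.
CIP: F = S · (grow NZD)/(grow ZAR) = 0.09132 × 1.1138062/1.0212244 = 0.09959886 NZD per ZAR.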